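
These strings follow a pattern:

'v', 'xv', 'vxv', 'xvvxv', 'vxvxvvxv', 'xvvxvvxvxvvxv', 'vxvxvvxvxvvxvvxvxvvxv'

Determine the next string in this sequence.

This is a Fibonacci-style word recurrence s(k) = s(k−2)·s(k−1): e.g. v·xv = vxv.
The next term joins xvvxvvxvxvvxv and vxvxvvxvxvvxvvxvxvvxv.

xvvxvvxvxvvxvvxvxvvxvxvvxvvxvxvvxv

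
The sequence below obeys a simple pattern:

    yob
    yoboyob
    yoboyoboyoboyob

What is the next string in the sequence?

Every step duplicates the string with 'o' between the halves.
Doubling yoboyoboyoboyob with 'o' between the halves:

yoboyoboyoboyoboyoboyoboyoboyob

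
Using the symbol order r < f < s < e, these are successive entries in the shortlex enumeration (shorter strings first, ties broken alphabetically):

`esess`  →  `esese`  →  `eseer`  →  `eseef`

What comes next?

esees

Treat eseef as a base-4 numeral over the given alphabet and add one, carrying through any trailing e's.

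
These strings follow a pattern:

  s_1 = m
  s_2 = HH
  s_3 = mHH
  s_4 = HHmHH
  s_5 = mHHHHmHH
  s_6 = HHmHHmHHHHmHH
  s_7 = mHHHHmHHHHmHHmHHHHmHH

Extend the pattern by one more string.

HHmHHmHHHHmHHmHHHHmHHHHmHHmHHHHmHH

This is a Fibonacci-style word recurrence s(k) = s(k−2)·s(k−1): e.g. m·HH = mHH.
Continuing: HHmHHmHHHHmHH · mHHHHmHHHHmHHmHHHHmHH gives term 8.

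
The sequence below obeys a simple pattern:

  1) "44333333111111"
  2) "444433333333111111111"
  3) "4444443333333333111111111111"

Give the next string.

Reading off run lengths: 4 runs 2, 4, 6; 3 runs 6, 8, 10; 1 runs 6, 9, 12 — each is linear in n, where the shown terms are n = 2, 3, 4.
At n = 5 the blocks have lengths 8, 12, 15.

44444444333333333333111111111111111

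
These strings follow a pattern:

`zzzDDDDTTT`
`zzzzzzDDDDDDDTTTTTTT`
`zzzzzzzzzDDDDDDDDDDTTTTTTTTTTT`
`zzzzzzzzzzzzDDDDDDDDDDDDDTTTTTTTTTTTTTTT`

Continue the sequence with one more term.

zzzzzzzzzzzzzzzDDDDDDDDDDDDDDDDTTTTTTTTTTTTTTTTTTT

Each string has the form z^{3n} D^{3n+1} T^{4n-1} (n = 1, 2, …).
For the next term, n = 5, so the run lengths are 15, 16, 19.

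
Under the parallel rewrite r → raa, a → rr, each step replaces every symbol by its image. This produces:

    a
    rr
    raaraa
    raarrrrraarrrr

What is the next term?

Rewriting the 14 symbols of raarrrrraarrrr one by one yields raa rr rr raa raa raa raa raa rr rr raa raa raa raa; concatenated:

raarrrrraaraaraaraaraarrrrraaraaraaraa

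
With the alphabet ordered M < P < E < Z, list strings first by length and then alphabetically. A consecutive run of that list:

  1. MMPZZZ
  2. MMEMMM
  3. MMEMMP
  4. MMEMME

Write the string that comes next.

MMEMMZ

Treat MMEMME as a base-4 numeral over the given alphabet and add one, carrying through any trailing Z's.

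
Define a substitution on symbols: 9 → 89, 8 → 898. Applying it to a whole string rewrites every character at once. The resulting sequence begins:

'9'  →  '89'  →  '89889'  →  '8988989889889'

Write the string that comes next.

Replace each of the 13 characters of 8988989889889 in place — 898 89 898 898 89 898 89 898 898 89 898 898 89 — and concatenate.

8988989889889898898988988989889889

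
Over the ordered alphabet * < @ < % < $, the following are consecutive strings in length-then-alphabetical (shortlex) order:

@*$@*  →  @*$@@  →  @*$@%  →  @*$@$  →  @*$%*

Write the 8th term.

@*$%$

Advancing 3 positions from @*$%* through @*$%* → @*$%@ → @*$%% reaches term 8.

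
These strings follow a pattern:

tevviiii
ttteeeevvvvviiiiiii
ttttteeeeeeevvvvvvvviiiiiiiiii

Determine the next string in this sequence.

ttttttteeeeeeeeeevvvvvvvvvvviiiiiiiiiiiii

The n-th term is 2n-1 t's then 3n-2 e's then 3n-1 v's then 3n+1 i's (n = 1, 2, …).
For the next term, n = 4, so the run lengths are 7, 10, 11, 13.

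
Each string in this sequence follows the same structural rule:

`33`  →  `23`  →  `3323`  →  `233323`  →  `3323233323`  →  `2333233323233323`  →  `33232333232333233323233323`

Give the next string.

Each term (from the third on) is the two preceding terms concatenated in order: term 3 = 33·23 = 3323.
So term 8 is 2333233323233323·33232333232333233323233323.

233323332323332333232333232333233323233323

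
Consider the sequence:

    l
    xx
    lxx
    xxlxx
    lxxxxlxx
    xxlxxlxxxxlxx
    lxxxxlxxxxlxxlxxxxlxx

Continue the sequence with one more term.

xxlxxlxxxxlxxlxxxxlxxxxlxxlxxxxlxx

From term 3 onward, concatenate the second-to-last term with the last: l·xx = lxx, xx·lxx = xxlxx, …
The next term joins xxlxxlxxxxlxx and lxxxxlxxxxlxxlxxxxlxx.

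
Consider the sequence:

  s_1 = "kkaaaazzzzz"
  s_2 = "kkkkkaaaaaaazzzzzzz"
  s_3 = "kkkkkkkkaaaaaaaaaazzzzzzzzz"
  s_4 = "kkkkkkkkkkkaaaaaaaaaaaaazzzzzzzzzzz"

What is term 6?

kkkkkkkkkkkkkkkkkaaaaaaaaaaaaaaaaaaazzzzzzzzzzzzzzz

Reading off run lengths: k runs 2, 5, 8, 11; a runs 4, 7, 10, 13; z runs 5, 7, 9, 11 — each is linear in n (n = 1, 2, …).
At n = 6 the blocks have lengths 17, 19, 15.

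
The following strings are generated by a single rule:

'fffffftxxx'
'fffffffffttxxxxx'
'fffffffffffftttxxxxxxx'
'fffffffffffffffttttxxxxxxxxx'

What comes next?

fffffffffffffffffftttttxxxxxxxxxxx

Each string has the form f^{3n+3} t^{n} x^{2n+1} (n = 1, 2, …).
At n = 5 the blocks have lengths 18, 5, 11.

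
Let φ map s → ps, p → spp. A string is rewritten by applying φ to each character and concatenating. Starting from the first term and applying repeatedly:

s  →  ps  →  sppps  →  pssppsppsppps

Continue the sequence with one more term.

spppspssppspppssppspppssppsppsppps

φ(pssppsppsppps) expands symbol-by-symbol to spp ps ps spp spp ps spp spp ps spp spp spp ps; joining the 13 pieces gives the next term.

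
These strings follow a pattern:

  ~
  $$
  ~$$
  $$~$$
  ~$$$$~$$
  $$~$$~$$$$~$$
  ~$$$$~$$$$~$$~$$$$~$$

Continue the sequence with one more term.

$$~$$~$$$$~$$~$$$$~$$$$~$$~$$$$~$$

Each term (from the third on) is the two preceding terms concatenated in order: term 3 = ~·$$ = ~$$.
The next term joins $$~$$~$$$$~$$ and ~$$$$~$$$$~$$~$$$$~$$.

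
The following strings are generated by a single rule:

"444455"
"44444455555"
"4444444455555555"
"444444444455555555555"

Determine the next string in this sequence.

44444444444455555555555555

Each string has the form 4^{2n+2} 5^{3n-1} (n = 1, 2, …).
Setting n = 5 gives 12, 14 characters in each block.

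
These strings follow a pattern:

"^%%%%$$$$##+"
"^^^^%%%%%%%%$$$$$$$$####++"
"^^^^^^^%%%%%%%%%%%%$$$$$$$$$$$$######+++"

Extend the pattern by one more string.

Term n consists of 3n-2 ^'s, followed by 4n %'s, followed by 4n $'s, followed by 2n #'s, followed by n +'s (n = 1, 2, …).
For the next term, n = 4, so the run lengths are 10, 16, 16, 8, 4.

^^^^^^^^^^%%%%%%%%%%%%%%%%$$$$$$$$$$$$$$$$########++++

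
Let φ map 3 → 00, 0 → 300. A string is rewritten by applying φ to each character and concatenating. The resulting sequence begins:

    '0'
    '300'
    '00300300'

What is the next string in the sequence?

Apply φ to 00300300 symbol by symbol: 0→300, 0→300, 3→00, 0→300, 0→300, 3→00, 0→300, 0→300; joined: 300 300 00 300 300 00 300 300.

3003000030030000300300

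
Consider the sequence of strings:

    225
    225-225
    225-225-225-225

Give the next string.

s(k+1) = s(k)·-·s(k) — each term doubles the last with '-' between the halves.
Doubling 225-225-225-225 with '-' between the halves:

225-225-225-225-225-225-225-225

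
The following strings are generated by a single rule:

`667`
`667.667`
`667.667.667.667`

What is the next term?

Each string is two copies of the previous one joined by '.'.
One more doubling of 667.667.667.667 gives the answer.

667.667.667.667.667.667.667.667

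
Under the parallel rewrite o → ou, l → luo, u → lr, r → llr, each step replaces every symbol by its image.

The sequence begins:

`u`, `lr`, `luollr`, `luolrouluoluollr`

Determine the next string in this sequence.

Rewriting the 16 symbols of luolrouluoluollr one by one yields luo lr ou luo llr ou lr luo lr ou luo lr ou luo luo llr; concatenated:

luolrouluollroulrluolrouluolrouluoluollr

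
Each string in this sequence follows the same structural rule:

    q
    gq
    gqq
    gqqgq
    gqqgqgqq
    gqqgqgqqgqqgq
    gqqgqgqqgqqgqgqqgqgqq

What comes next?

gqqgqgqqgqqgqgqqgqgqqgqqgqgqqgqqgq

Each term (from the third on) is the previous term followed by the one before it: term 3 = gq·q = gqq.
The next term joins gqqgqgqqgqqgqgqqgqgqq and gqqgqgqqgqqgq.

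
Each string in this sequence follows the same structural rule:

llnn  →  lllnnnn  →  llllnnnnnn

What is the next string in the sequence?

The n-th term is n+1 l's then 2n n's (n = 1, 2, …).
For the next term, n = 4, so the run lengths are 5, 8.

lllllnnnnnnnn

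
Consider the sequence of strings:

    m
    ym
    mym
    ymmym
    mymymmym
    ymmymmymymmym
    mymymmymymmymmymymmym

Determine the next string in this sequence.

This is a Fibonacci-style word recurrence s(k) = s(k−2)·s(k−1): e.g. m·ym = mym.
So term 8 is ymmymmymymmym·mymymmymymmymmymymmym.

ymmymmymymmymmymymmymymmymmymymmym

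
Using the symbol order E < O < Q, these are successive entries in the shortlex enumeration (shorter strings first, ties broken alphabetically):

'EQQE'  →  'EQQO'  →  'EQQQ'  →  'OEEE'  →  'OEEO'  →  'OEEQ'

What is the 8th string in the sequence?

Advancing 2 positions from OEEQ through OEEQ → OEOE reaches term 8.

OEOO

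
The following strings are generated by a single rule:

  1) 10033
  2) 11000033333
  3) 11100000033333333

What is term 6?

11111100000000000033333333333333333

The n-th term is n 1's then 2n 0's then 3n-1 3's (n = 1, 2, …).
For term 6, n = 6, so the run lengths are 6, 12, 17.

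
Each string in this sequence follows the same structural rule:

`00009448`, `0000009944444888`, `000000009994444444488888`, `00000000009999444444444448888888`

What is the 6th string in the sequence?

000000000000009999994444444444444444488888888888

Each string has the form 0^{2n+2} 9^{n} 4^{3n-1} 8^{2n-1} (n = 1, 2, …).
At n = 6 the blocks have lengths 14, 6, 17, 11.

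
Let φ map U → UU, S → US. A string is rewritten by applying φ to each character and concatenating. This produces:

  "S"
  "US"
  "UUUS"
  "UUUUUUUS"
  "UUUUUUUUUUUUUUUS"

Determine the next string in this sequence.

UUUUUUUUUUUUUUUUUUUUUUUUUUUUUUUS

φ(UUUUUUUUUUUUUUUS) expands symbol-by-symbol to UU UU UU UU UU UU UU UU UU UU UU UU UU UU UU US; joining the 16 pieces gives the next term.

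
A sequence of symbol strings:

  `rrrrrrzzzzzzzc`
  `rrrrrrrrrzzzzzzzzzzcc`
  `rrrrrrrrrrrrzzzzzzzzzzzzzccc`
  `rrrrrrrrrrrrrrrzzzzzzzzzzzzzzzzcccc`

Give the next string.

rrrrrrrrrrrrrrrrrrzzzzzzzzzzzzzzzzzzzccccc

Each string has the form r^{3n} z^{3n+1} c^{n-1}, where the shown terms are n = 2, 3, 4, 5.
Setting n = 6 gives 18, 19, 5 characters in each block.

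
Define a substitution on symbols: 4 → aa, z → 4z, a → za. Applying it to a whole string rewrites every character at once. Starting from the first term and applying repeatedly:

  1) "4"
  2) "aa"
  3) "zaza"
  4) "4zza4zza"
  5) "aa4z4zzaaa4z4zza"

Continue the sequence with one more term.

zazaaa4zaa4z4zzazazaaa4zaa4z4zza

Applying the rule to each of the 16 symbols of aa4z4zzaaa4z4zza gives the pieces za za aa 4z aa 4z 4z za za za aa 4z aa 4z 4z za, which concatenate to the answer.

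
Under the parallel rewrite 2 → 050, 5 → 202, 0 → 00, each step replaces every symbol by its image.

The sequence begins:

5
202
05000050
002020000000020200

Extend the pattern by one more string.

0000050000500000000000000000050000500000

Replace each of the 18 characters of 002020000000020200 in place — 00 00 050 00 050 00 00 00 00 00 00 00 00 050 00 050 00 00 — and concatenate.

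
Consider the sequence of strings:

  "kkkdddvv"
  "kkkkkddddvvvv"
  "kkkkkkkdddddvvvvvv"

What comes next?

kkkkkkkkkddddddvvvvvvvv

The n-th term is 2n+1 k's then n+2 d's then 2n v's (n = 1, 2, …).
For the next term, n = 4, so the run lengths are 9, 6, 8.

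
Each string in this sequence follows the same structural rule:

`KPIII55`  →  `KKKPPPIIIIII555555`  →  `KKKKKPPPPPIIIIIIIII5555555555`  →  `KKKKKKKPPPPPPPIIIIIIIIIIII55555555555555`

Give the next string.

Term n consists of 2n-1 K's, followed by 2n-1 P's, followed by 3n I's, followed by 4n-2 5's (n = 1, 2, …).
At n = 5 the blocks have lengths 9, 9, 15, 18.

KKKKKKKKKPPPPPPPPPIIIIIIIIIIIIIII555555555555555555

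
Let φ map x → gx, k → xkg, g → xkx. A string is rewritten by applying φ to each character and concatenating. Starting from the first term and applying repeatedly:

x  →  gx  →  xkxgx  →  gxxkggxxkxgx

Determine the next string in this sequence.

Expanding gxxkggxxkxgx: g→xkx, x→gx, x→gx, k→xkg, g→xkx, g→xkx, x→gx, x→gx, k→xkg, x→gx, g→xkx, x→gx. Concatenated: xkx gx gx xkg xkx xkx gx gx xkg gx xkx gx.

xkxgxgxxkgxkxxkxgxgxxkggxxkxgx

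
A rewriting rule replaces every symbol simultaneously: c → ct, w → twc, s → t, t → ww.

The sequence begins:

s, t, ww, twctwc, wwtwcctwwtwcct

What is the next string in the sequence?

Applying the rule to each of the 14 symbols of wwtwcctwwtwcct gives the pieces twc twc ww twc ct ct ww twc twc ww twc ct ct ww, which concatenate to the answer.

twctwcwwtwcctctwwtwctwcwwtwcctctww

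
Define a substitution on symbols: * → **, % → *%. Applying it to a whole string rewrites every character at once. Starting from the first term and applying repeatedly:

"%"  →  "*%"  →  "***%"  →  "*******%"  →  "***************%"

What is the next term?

Rewriting the 16 symbols of ***************% one by one yields ** ** ** ** ** ** ** ** ** ** ** ** ** ** ** *%; concatenated:

*******************************%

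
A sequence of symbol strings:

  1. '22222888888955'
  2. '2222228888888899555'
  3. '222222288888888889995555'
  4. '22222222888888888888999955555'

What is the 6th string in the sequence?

The n-th term is n+2 2's then 2n 8's then n-2 9's then n-1 5's, where the shown terms are n = 3, 4, 5, 6.
Setting n = 8 gives 10, 16, 6, 7 characters in each block.

222222222288888888888888889999995555555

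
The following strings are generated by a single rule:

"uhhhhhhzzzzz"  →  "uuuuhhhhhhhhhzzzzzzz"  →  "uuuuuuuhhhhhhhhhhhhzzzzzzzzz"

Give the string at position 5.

The n-th term is 3n-2 u's then 3n+3 h's then 2n+3 z's (n = 1, 2, …).
Setting n = 5 gives 13, 18, 13 characters in each block.

uuuuuuuuuuuuuhhhhhhhhhhhhhhhhhhzzzzzzzzzzzzz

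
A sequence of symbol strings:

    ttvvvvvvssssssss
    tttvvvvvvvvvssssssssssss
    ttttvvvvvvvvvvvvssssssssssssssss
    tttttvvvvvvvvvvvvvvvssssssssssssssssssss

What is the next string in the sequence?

The n-th term is n t's then 3n v's then 4n s's, where the shown terms are n = 2, 3, 4, 5.
At n = 6 the blocks have lengths 6, 18, 24.

ttttttvvvvvvvvvvvvvvvvvvssssssssssssssssssssssss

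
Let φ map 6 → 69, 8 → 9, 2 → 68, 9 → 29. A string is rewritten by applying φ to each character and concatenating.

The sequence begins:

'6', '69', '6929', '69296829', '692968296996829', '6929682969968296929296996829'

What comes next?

φ(6929682969968296929296996829) expands symbol-by-symbol to 69 29 68 29 69 9 68 29 69 29 29 69 9 68 29 69 29 68 29 68 29 69 29 29 69 9 68 29; joining the 28 pieces gives the next term.

69296829699682969292969968296929682968296929296996829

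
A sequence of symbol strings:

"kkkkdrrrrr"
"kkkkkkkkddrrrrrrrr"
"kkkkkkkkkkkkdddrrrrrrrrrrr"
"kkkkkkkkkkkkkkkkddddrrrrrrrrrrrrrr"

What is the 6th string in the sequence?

kkkkkkkkkkkkkkkkkkkkkkkkddddddrrrrrrrrrrrrrrrrrrrr

Term n consists of 4n k's, followed by n d's, followed by 3n+2 r's (n = 1, 2, …).
For term 6, n = 6, so the run lengths are 24, 6, 20.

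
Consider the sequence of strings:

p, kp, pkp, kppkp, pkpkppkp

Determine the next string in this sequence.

From term 3 onward, concatenate the second-to-last term with the last: p·kp = pkp, kp·pkp = kppkp, …
The next term joins kppkp and pkpkppkp.

kppkppkpkppkp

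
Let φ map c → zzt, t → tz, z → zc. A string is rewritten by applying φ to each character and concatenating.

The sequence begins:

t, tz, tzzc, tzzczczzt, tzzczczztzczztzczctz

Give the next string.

tzzczczztzczztzczctzzczztzczctzzczztzczzttzzc

φ(tzzczczztzczztzczctz) expands symbol-by-symbol to tz zc zc zzt zc zzt zc zc tz zc zzt zc zc tz zc zzt zc zzt tz zc; joining the 20 pieces gives the next term.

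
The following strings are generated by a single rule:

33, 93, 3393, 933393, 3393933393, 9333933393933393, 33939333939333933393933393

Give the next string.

This is a Fibonacci-style word recurrence s(k) = s(k−2)·s(k−1): e.g. 33·93 = 3393.
So term 8 is 9333933393933393·33939333939333933393933393.

933393339393339333939333939333933393933393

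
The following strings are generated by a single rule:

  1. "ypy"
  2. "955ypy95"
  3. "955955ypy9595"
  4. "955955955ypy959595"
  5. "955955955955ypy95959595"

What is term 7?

955955955955955955ypy959595959595

s(k+1) = 955·s(k)·95, so each term gains 955 as a prefix and 95 as a suffix.
From 955955955955ypy95959595, 2 further steps: 955955955955ypy95959595 → 955955955955955ypy9595959595 → (answer).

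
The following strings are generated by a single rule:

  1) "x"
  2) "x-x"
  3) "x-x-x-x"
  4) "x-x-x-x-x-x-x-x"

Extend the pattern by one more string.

Each string is two copies of the previous one joined by '-'.
Doubling x-x-x-x-x-x-x-x with '-' between the halves:

x-x-x-x-x-x-x-x-x-x-x-x-x-x-x-x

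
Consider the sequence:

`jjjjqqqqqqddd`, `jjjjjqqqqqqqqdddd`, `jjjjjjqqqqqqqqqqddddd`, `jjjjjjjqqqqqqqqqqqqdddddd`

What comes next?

Reading off run lengths: j runs 4, 5, 6, 7; q runs 6, 8, 10, 12; d runs 3, 4, 5, 6 — each is linear in n, where the shown terms are n = 2, 3, 4, 5.
At n = 6 the blocks have lengths 8, 14, 7.

jjjjjjjjqqqqqqqqqqqqqqddddddd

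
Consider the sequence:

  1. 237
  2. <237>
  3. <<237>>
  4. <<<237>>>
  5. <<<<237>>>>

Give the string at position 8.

<<<<<<<237>>>>>>>

Every step adds < to the front and > to the end of the previous string.
From <<<<237>>>>, 3 further steps: <<<<237>>>> → <<<<<237>>>>> → <<<<<<237>>>>>> → (answer).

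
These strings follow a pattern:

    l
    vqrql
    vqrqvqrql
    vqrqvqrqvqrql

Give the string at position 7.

vqrqvqrqvqrqvqrqvqrqvqrql

Each term is the previous one with vqrq prepended.
From vqrqvqrqvqrql, 3 further steps: vqrqvqrqvqrql → vqrqvqrqvqrqvqrql → vqrqvqrqvqrqvqrqvqrql → (answer).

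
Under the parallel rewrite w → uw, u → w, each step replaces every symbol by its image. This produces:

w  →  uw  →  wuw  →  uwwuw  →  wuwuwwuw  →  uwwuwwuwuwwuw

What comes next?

wuwuwwuwuwwuwwuwuwwuw

φ(uwwuwwuwuwwuw) expands symbol-by-symbol to w uw uw w uw uw w uw w uw uw w uw; joining the 13 pieces gives the next term.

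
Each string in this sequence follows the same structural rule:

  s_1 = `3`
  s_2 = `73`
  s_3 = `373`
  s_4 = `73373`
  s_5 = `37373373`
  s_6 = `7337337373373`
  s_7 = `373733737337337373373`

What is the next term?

From term 3 onward, concatenate the second-to-last term with the last: 3·73 = 373, 73·373 = 73373, …
So term 8 is 7337337373373·373733737337337373373.

7337337373373373733737337337373373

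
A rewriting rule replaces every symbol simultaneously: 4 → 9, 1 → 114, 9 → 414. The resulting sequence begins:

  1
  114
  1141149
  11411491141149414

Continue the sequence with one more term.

Applying the rule to each of the 17 symbols of 11411491141149414 gives the pieces 114 114 9 114 114 9 414 114 114 9 114 114 9 414 9 114 9, which concatenate to the answer.

114114911411494141141149114114941491149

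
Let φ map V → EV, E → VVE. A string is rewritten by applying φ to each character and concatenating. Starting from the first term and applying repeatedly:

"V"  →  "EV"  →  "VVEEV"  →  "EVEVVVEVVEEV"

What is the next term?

VVEEVVVEEVEVEVVVEEVEVVVEVVEEV

Expanding EVEVVVEVVEEV: E→VVE, V→EV, E→VVE, V→EV, V→EV, V→EV, E→VVE, V→EV, V→EV, E→VVE, E→VVE, V→EV. Concatenated: VVE EV VVE EV EV EV VVE EV EV VVE VVE EV.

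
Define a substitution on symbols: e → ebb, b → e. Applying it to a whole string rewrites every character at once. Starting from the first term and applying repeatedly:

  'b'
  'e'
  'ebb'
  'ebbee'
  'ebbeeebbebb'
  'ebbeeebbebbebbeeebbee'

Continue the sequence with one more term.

ebbeeebbebbebbeeebbeeebbeeebbebbebbeeebbebb

φ(ebbeeebbebbebbeeebbee) expands symbol-by-symbol to ebb e e ebb ebb ebb e e ebb e e ebb e e ebb ebb ebb e e ebb ebb; joining the 21 pieces gives the next term.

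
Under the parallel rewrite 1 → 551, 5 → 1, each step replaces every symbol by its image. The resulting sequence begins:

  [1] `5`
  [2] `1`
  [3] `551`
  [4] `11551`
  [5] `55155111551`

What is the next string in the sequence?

115511155155155111551

Expanding 55155111551: 5→1, 5→1, 1→551, 5→1, 5→1, 1→551, 1→551, 1→551, 5→1, 5→1, 1→551. Concatenated: 1 1 551 1 1 551 551 551 1 1 551.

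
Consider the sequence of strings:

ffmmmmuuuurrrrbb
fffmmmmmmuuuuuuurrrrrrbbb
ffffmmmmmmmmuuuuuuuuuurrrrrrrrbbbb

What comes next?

fffffmmmmmmmmmmuuuuuuuuuuuuurrrrrrrrrrbbbbb

Term n consists of n f's, followed by 2n m's, followed by 3n-2 u's, followed by 2n r's, followed by n b's, where the shown terms are n = 2, 3, 4.
At n = 5 the blocks have lengths 5, 10, 13, 10, 5.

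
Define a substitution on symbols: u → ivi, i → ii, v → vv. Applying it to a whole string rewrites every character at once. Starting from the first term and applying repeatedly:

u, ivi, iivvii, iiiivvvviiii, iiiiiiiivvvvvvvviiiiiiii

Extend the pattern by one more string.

iiiiiiiiiiiiiiiivvvvvvvvvvvvvvvviiiiiiiiiiiiiiii

Replace each of the 24 characters of iiiiiiiivvvvvvvviiiiiiii in place — ii ii ii ii ii ii ii ii vv vv vv vv vv vv vv vv ii ii ii ii ii ii ii ii — and concatenate.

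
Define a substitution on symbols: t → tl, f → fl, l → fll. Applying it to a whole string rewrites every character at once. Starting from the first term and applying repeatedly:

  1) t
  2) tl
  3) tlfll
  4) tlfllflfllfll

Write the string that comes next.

Replace each of the 13 characters of tlfllflfllfll in place — tl fll fl fll fll fl fll fl fll fll fl fll fll — and concatenate.

tlfllflfllfllflfllflfllfllflfllfll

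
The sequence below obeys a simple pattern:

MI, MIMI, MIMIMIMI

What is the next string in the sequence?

s(k+1) = s(k)·s(k) — each term doubles the last.
One more doubling of MIMIMIMI gives the answer.

MIMIMIMIMIMIMIMI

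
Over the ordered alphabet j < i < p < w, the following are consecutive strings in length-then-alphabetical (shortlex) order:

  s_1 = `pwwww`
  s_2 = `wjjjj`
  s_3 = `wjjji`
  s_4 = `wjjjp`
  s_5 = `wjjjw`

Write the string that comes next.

wjjij

Find the rightmost character of wjjjw below w, bump it to the next letter, and reset everything to its right to j.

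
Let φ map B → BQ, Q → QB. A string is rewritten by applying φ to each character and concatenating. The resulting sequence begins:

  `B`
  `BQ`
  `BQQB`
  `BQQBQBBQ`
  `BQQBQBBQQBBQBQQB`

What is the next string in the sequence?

BQQBQBBQQBBQBQQBQBBQBQQBBQQBQBBQ

φ(BQQBQBBQQBBQBQQB) expands symbol-by-symbol to BQ QB QB BQ QB BQ BQ QB QB BQ BQ QB BQ QB QB BQ; joining the 16 pieces gives the next term.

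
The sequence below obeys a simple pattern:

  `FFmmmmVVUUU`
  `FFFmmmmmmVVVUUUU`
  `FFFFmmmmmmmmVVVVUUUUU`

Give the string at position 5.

FFFFFFmmmmmmmmmmmmVVVVVVUUUUUUU

Term n consists of n+1 F's, followed by 2n+2 m's, followed by n+1 V's, followed by n+2 U's (n = 1, 2, …).
At n = 5 the blocks have lengths 6, 12, 6, 7.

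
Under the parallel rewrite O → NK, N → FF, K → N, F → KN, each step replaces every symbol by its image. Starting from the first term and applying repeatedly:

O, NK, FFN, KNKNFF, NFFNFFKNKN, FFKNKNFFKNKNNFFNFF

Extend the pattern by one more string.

KNKNNFFNFFKNKNNFFNFFFFKNKNFFKNKN

Replace each of the 18 characters of FFKNKNFFKNKNNFFNFF in place — KN KN N FF N FF KN KN N FF N FF FF KN KN FF KN KN — and concatenate.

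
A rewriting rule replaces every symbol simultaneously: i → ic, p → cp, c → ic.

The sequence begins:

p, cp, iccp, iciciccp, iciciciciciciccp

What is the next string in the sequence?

iciciciciciciciciciciciciciciccp

φ(iciciciciciciccp) expands symbol-by-symbol to ic ic ic ic ic ic ic ic ic ic ic ic ic ic ic cp; joining the 16 pieces gives the next term.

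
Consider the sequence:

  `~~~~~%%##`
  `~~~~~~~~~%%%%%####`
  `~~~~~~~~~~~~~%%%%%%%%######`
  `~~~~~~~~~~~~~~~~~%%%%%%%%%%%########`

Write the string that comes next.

Reading off run lengths: ~ runs 5, 9, 13, 17; % runs 2, 5, 8, 11; # runs 2, 4, 6, 8 — each is linear in n (n = 1, 2, …).
Setting n = 5 gives 21, 14, 10 characters in each block.

~~~~~~~~~~~~~~~~~~~~~%%%%%%%%%%%%%%##########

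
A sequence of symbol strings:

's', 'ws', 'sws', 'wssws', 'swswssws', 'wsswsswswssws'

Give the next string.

From term 3 onward, concatenate the second-to-last term with the last: s·ws = sws, ws·sws = wssws, …
So term 7 is swswssws·wsswsswswssws.

swswsswswsswsswswssws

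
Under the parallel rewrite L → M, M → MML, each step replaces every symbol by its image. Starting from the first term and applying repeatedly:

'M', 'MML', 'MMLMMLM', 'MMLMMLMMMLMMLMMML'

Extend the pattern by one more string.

Rewriting the 17 symbols of MMLMMLMMMLMMLMMML one by one yields MML MML M MML MML M MML MML MML M MML MML M MML MML MML M; concatenated:

MMLMMLMMMLMMLMMMLMMLMMLMMMLMMLMMMLMMLMMLM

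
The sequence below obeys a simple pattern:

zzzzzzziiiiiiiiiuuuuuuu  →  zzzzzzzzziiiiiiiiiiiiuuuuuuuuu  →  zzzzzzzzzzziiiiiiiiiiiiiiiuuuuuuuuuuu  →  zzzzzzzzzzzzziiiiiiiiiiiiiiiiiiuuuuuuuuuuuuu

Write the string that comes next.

Each string has the form z^{2n+1} i^{3n} u^{2n+1}, where the shown terms are n = 3, 4, 5, 6.
At n = 7 the blocks have lengths 15, 21, 15.

zzzzzzzzzzzzzzziiiiiiiiiiiiiiiiiiiiiuuuuuuuuuuuuuuu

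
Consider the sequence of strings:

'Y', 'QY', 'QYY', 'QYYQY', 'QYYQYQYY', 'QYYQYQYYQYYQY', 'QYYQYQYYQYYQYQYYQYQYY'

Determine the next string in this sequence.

This is a Fibonacci-style word recurrence s(k) = s(k−1)·s(k−2): e.g. QY·Y = QYY.
Continuing: QYYQYQYYQYYQYQYYQYQYY · QYYQYQYYQYYQY gives term 8.

QYYQYQYYQYYQYQYYQYQYYQYYQYQYYQYYQY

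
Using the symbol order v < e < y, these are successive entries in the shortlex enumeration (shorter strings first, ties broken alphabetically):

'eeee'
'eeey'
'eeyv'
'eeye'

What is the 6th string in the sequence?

Stepping forward 2 times from eeye: eeye → eeyy, then the target.

eyvv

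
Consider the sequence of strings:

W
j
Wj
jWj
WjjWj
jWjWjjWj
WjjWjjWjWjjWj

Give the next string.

jWjWjjWjWjjWjjWjWjjWj

From term 3 onward, concatenate the second-to-last term with the last: W·j = Wj, j·Wj = jWj, …
Continuing: jWjWjjWj · WjjWjjWjWjjWj gives term 8.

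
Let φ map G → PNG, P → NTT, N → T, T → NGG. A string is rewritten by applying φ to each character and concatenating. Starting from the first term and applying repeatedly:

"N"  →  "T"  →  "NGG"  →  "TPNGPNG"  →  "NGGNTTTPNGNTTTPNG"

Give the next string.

φ(NGGNTTTPNGNTTTPNG) expands symbol-by-symbol to T PNG PNG T NGG NGG NGG NTT T PNG T NGG NGG NGG NTT T PNG; joining the 17 pieces gives the next term.

TPNGPNGTNGGNGGNGGNTTTPNGTNGGNGGNGGNTTTPNG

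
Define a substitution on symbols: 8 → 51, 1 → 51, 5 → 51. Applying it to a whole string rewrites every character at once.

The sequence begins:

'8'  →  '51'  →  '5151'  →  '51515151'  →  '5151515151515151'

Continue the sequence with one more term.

51515151515151515151515151515151

φ(5151515151515151) expands symbol-by-symbol to 51 51 51 51 51 51 51 51 51 51 51 51 51 51 51 51; joining the 16 pieces gives the next term.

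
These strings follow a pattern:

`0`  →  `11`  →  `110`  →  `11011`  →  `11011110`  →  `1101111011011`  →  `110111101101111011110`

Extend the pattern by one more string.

1101111011011110111101101111011011

This is a Fibonacci-style word recurrence s(k) = s(k−1)·s(k−2): e.g. 11·0 = 110.
Continuing: 110111101101111011110 · 1101111011011 gives term 8.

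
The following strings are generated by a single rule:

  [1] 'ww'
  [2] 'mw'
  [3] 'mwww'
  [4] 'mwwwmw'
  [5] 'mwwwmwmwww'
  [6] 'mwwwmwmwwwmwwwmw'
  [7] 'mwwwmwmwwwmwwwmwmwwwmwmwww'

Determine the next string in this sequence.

mwwwmwmwwwmwwwmwmwwwmwmwwwmwwwmwmwwwmwwwmw

From term 3 onward, concatenate the last term with the second-to-last: mw·ww = mwww, mwww·mw = mwwwmw, …
Continuing: mwwwmwmwwwmwwwmwmwwwmwmwww · mwwwmwmwwwmwwwmw gives term 8.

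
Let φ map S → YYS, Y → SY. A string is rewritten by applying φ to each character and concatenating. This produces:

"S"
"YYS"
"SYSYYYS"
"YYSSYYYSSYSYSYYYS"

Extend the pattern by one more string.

SYSYYYSYYSSYSYSYYYSYYSSYYYSSYYYSSYSYSYYYS

Applying the rule to each of the 17 symbols of YYSSYYYSSYSYSYYYS gives the pieces SY SY YYS YYS SY SY SY YYS YYS SY YYS SY YYS SY SY SY YYS, which concatenate to the answer.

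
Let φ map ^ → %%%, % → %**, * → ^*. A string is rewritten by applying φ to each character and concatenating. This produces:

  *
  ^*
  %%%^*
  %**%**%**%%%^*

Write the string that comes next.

φ(%**%**%**%%%^*) expands symbol-by-symbol to %** ^* ^* %** ^* ^* %** ^* ^* %** %** %** %%% ^*; joining the 14 pieces gives the next term.

%**^*^*%**^*^*%**^*^*%**%**%**%%%^*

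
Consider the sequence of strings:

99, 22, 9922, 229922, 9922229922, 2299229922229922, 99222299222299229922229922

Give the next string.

Each term (from the third on) is the two preceding terms concatenated in order: term 3 = 99·22 = 9922.
The next term joins 2299229922229922 and 99222299222299229922229922.

229922992222992299222299222299229922229922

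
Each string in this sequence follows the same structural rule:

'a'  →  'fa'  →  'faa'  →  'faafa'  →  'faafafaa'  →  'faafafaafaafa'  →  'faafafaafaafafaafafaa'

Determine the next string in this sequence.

faafafaafaafafaafafaafaafafaafaafa

This is a Fibonacci-style word recurrence s(k) = s(k−1)·s(k−2): e.g. fa·a = faa.
Continuing: faafafaafaafafaafafaa · faafafaafaafa gives term 8.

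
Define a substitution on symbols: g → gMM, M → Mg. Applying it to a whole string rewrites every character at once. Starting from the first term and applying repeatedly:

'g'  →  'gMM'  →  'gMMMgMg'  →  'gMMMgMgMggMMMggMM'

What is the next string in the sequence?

φ(gMMMgMgMggMMMggMM) expands symbol-by-symbol to gMM Mg Mg Mg gMM Mg gMM Mg gMM gMM Mg Mg Mg gMM gMM Mg Mg; joining the 17 pieces gives the next term.

gMMMgMgMggMMMggMMMggMMgMMMgMgMggMMgMMMgMg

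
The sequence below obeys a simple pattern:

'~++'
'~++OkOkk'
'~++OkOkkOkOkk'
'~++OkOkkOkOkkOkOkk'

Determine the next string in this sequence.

~++OkOkkOkOkkOkOkkOkOkk

The strings grow by a fixed suffix OkOkk each time.
One more step from ~++OkOkkOkOkkOkOkk gives the answer.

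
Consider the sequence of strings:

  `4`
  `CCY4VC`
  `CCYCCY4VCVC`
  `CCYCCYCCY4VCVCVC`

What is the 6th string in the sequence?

CCYCCYCCYCCYCCY4VCVCVCVCVC

Each term wraps the previous one in CCY on the left and VC on the right.
From CCYCCYCCY4VCVCVC, 2 further steps: CCYCCYCCY4VCVCVC → CCYCCYCCYCCY4VCVCVCVC → (answer).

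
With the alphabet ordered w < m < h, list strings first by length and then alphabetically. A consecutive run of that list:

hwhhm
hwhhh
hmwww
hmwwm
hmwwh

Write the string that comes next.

hmwmw

Treat hmwwh as a base-3 numeral over the given alphabet and add one, carrying through any trailing h's.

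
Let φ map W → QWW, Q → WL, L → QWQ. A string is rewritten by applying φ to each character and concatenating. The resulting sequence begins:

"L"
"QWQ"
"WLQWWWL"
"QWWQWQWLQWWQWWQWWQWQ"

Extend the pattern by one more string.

WLQWWQWWWLQWWWLQWWQWQWLQWWQWWWLQWWQWWWLQWWQWWWLQWWWL

φ(QWWQWQWLQWWQWWQWWQWQ) expands symbol-by-symbol to WL QWW QWW WL QWW WL QWW QWQ WL QWW QWW WL QWW QWW WL QWW QWW WL QWW WL; joining the 20 pieces gives the next term.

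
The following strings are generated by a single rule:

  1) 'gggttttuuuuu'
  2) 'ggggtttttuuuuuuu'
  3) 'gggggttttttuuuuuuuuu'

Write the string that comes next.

The n-th term is n+1 g's then n+2 t's then 2n+1 u's, where the shown terms are n = 2, 3, 4.
For the next term, n = 5, so the run lengths are 6, 7, 11.

ggggggtttttttuuuuuuuuuuu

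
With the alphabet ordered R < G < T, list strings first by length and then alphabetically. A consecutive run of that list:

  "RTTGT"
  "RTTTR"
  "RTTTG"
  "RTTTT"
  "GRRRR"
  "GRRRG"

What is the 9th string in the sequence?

Stepping forward 3 times from GRRRG: GRRRG → GRRRT → GRRGR, then the target.

GRRGG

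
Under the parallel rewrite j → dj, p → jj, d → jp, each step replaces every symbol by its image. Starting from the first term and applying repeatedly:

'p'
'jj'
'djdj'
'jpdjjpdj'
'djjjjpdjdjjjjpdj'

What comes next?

Rewriting the 16 symbols of djjjjpdjdjjjjpdj one by one yields jp dj dj dj dj jj jp dj jp dj dj dj dj jj jp dj; concatenated:

jpdjdjdjdjjjjpdjjpdjdjdjdjjjjpdj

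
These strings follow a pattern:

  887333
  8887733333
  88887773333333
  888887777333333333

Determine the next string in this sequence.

Reading off run lengths: 8 runs 2, 3, 4, 5; 7 runs 1, 2, 3, 4; 3 runs 3, 5, 7, 9 — each is linear in n, where the shown terms are n = 2, 3, 4, 5.
For the next term, n = 6, so the run lengths are 6, 5, 11.

8888887777733333333333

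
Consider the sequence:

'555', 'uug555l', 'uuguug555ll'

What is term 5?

Every step adds uug to the front and l to the end of the previous string.
From uuguug555ll, 2 further steps: uuguug555ll → uuguuguug555lll → (answer).

uuguuguuguug555llll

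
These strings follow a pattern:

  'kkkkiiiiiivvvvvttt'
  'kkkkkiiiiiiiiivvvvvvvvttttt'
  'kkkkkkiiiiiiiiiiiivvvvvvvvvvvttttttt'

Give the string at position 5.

kkkkkkkkiiiiiiiiiiiiiiiiiivvvvvvvvvvvvvvvvvttttttttttt

Term n consists of n+2 k's, followed by 3n i's, followed by 3n-1 v's, followed by 2n-1 t's, where the shown terms are n = 2, 3, 4.
Setting n = 6 gives 8, 18, 17, 11 characters in each block.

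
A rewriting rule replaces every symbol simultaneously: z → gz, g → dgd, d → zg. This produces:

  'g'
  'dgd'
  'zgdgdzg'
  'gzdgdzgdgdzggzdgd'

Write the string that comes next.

dgdgzzgdgdzggzdgdzgdgdzggzdgddgdgzzgdgdzg

φ(gzdgdzgdgdzggzdgd) expands symbol-by-symbol to dgd gz zg dgd zg gz dgd zg dgd zg gz dgd dgd gz zg dgd zg; joining the 17 pieces gives the next term.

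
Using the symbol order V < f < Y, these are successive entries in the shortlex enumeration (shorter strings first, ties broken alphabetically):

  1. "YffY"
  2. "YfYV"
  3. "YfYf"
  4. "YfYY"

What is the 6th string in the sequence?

Continuing the enumeration 2 steps past YfYY: YfYY → YYVV → (answer).

YYVf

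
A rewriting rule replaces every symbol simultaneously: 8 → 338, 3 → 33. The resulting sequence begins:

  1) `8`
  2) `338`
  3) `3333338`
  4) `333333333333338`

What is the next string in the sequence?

Replace each of the 15 characters of 333333333333338 in place — 33 33 33 33 33 33 33 33 33 33 33 33 33 33 338 — and concatenate.

3333333333333333333333333333338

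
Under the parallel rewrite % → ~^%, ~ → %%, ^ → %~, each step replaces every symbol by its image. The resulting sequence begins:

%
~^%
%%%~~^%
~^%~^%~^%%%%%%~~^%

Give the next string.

φ(~^%~^%~^%%%%%%~~^%) expands symbol-by-symbol to %% %~ ~^% %% %~ ~^% %% %~ ~^% ~^% ~^% ~^% ~^% ~^% %% %% %~ ~^%; joining the 18 pieces gives the next term.

%%%~~^%%%%~~^%%%%~~^%~^%~^%~^%~^%~^%%%%%%~~^%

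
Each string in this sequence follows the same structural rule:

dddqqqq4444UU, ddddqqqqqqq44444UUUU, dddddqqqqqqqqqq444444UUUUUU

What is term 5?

dddddddqqqqqqqqqqqqqqqq44444444UUUUUUUUUU

Reading off run lengths: d runs 3, 4, 5; q runs 4, 7, 10; 4 runs 4, 5, 6; U runs 2, 4, 6 — each is linear in n (n = 1, 2, …).
Setting n = 5 gives 7, 16, 8, 10 characters in each block.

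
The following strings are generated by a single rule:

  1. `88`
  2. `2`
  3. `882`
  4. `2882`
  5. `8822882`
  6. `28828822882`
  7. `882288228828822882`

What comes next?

This is a Fibonacci-style word recurrence s(k) = s(k−2)·s(k−1): e.g. 88·2 = 882.
The next term joins 28828822882 and 882288228828822882.

28828822882882288228828822882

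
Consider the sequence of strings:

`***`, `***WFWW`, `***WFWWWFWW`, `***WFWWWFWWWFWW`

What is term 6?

***WFWWWFWWWFWWWFWWWFWW

Each term is the previous one with WFWW appended.
From ***WFWWWFWWWFWW, 2 further steps: ***WFWWWFWWWFWW → ***WFWWWFWWWFWWWFWW → (answer).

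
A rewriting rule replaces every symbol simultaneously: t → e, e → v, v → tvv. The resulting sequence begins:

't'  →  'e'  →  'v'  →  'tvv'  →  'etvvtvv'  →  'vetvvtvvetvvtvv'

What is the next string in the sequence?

Applying the rule to each of the 15 symbols of vetvvtvvetvvtvv gives the pieces tvv v e tvv tvv e tvv tvv v e tvv tvv e tvv tvv, which concatenate to the answer.

tvvvetvvtvvetvvtvvvetvvtvvetvvtvv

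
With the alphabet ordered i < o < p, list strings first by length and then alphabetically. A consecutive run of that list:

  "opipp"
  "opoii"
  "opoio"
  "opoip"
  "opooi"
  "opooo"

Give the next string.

opoop

The successor of opooo increments the rightmost position that isn't already p and resets every position after it to i.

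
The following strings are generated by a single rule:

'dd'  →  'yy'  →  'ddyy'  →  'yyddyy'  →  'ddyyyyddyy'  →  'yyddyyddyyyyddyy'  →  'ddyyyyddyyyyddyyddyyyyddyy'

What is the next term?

yyddyyddyyyyddyyddyyyyddyyyyddyyddyyyyddyy

From term 3 onward, concatenate the second-to-last term with the last: dd·yy = ddyy, yy·ddyy = yyddyy, …
The next term joins yyddyyddyyyyddyy and ddyyyyddyyyyddyyddyyyyddyy.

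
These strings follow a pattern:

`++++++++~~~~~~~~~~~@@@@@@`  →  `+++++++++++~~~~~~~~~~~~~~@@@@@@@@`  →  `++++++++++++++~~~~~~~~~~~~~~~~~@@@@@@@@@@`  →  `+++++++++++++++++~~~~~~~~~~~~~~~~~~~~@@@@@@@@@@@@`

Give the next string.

++++++++++++++++++++~~~~~~~~~~~~~~~~~~~~~~~@@@@@@@@@@@@@@

The n-th term is 3n-1 +'s then 3n+2 ~'s then 2n @'s, where the shown terms are n = 3, 4, 5, 6.
At n = 7 the blocks have lengths 20, 23, 14.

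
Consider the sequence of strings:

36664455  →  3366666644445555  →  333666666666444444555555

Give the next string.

33336666666666664444444455555555

Reading off run lengths: 3 runs 1, 2, 3; 6 runs 3, 6, 9; 4 runs 2, 4, 6; 5 runs 2, 4, 6 — each is linear in n (n = 1, 2, …).
For the next term, n = 4, so the run lengths are 4, 12, 8, 8.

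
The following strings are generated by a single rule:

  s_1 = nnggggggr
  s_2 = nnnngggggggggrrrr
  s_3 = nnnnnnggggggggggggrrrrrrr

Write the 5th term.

nnnnnnnnnnggggggggggggggggggrrrrrrrrrrrrr

Each string has the form n^{2n} g^{3n+3} r^{3n-2} (n = 1, 2, …).
At n = 5 the blocks have lengths 10, 18, 13.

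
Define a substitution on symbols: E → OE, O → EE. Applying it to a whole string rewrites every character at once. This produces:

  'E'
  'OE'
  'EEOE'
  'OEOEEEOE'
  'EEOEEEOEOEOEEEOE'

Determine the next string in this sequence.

φ(EEOEEEOEOEOEEEOE) expands symbol-by-symbol to OE OE EE OE OE OE EE OE EE OE EE OE OE OE EE OE; joining the 16 pieces gives the next term.

OEOEEEOEOEOEEEOEEEOEEEOEOEOEEEOE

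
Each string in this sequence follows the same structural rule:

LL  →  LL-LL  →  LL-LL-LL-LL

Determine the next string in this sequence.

Each string is two copies of the previous one joined by '-'.
So the next term is two copies of LL-LL-LL-LL with '-' between the halves.

LL-LL-LL-LL-LL-LL-LL-LL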